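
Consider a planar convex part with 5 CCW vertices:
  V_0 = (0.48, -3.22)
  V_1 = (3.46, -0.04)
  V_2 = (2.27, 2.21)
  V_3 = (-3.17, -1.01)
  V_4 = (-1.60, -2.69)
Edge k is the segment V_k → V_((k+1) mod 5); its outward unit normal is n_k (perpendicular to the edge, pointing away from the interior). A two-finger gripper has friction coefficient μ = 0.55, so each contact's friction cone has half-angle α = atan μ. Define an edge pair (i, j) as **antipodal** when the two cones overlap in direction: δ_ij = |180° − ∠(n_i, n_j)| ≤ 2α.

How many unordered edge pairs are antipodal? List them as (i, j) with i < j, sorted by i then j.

α = atan 0.55 = 28.81°;  2α = 57.62°
n_0 = (+0.7297, -0.6838)
n_1 = (+0.8840, +0.4675)
n_2 = (-0.5094, +0.8605)
n_3 = (-0.7306, -0.6828)
n_4 = (-0.2469, -0.9690)
  (0,1): δ = 108.99°  ·
  (0,2): δ = 16.24°  ✓
  (0,3): δ = 86.20°  ·
  (0,4): δ = 118.85°  ·
  (1,2): δ = 87.25°  ·
  (1,3): δ = 15.19°  ✓
  (1,4): δ = 47.83°  ✓
  (2,3): δ = 77.56°  ·
  (2,4): δ = 44.92°  ✓
  (3,4): δ = 147.36°  ·
antipodal pairs: 4

count = 4; pairs: (0,2), (1,3), (1,4), (2,4)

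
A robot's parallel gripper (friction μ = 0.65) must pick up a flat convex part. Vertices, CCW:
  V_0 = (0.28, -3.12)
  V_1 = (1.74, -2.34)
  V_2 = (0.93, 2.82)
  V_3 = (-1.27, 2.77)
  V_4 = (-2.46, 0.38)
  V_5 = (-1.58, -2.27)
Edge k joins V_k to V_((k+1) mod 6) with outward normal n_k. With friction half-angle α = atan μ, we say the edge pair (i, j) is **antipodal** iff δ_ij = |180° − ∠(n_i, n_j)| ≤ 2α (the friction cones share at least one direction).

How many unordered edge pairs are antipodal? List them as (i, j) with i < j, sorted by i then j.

count = 6; pairs: (0,2), (0,3), (1,3), (1,4), (1,5), (2,5)

α = atan 0.65 = 33.02°;  2α = 66.05°
n_0 = (+0.4712, -0.8820)
n_1 = (+0.9879, +0.1551)
n_2 = (-0.0227, +0.9997)
n_3 = (-0.8952, +0.4457)
n_4 = (-0.9490, -0.3152)
n_5 = (-0.4156, -0.9095)
  (0,1): δ = 109.19°  ·
  (0,2): δ = 26.81°  ✓
  (0,3): δ = 35.42°  ✓
  (0,4): δ = 80.26°  ·
  (0,5): δ = 127.33°  ·
  (1,2): δ = 97.62°  ·
  (1,3): δ = 35.39°  ✓
  (1,4): δ = 9.45°  ✓
  (1,5): δ = 56.52°  ✓
  (2,3): δ = 117.77°  ·
  (2,4): δ = 72.93°  ·
  (2,5): δ = 25.86°  ✓
  (3,4): δ = 135.16°  ·
  (3,5): δ = 88.09°  ·
  (4,5): δ = 132.93°  ·
antipodal pairs: 6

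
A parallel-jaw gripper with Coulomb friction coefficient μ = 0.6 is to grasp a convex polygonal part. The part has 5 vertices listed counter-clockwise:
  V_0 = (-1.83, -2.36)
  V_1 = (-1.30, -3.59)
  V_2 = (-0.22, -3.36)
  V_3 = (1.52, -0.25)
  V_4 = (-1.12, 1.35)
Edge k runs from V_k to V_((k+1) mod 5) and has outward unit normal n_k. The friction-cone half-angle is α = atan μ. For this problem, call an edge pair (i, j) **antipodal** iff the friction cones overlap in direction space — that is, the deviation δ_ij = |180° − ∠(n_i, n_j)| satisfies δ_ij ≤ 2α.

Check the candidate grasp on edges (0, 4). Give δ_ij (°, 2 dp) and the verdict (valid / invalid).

δ = 145.86°, invalid

α = atan 0.6 = 30.96°;  2α = 61.93°
edge 0: e_0 = (+0.53, -1.23);  n_0 = (-0.9184, -0.3957)
edge 4: e_4 = (-0.71, -3.71);  n_4 = (-0.9822, +0.1880)
∠(n_0, n_4) = 34.14°
δ = |180° − 34.14°| = 145.86°
145.86° > 2α = 61.93°  →  invalid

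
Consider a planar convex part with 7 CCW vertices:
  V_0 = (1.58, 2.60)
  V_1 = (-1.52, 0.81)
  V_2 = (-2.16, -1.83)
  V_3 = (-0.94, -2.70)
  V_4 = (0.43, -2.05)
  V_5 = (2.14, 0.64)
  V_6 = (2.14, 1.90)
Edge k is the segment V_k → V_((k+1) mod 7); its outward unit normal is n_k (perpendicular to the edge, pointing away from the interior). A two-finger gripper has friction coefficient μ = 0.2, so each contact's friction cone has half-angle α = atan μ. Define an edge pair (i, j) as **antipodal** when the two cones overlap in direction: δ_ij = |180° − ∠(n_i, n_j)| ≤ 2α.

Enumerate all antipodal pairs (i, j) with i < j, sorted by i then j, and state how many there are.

α = atan 0.2 = 11.31°;  2α = 22.62°
n_0 = (-0.5000, +0.8660)
n_1 = (-0.9719, +0.2356)
n_2 = (-0.5806, -0.8142)
n_3 = (+0.4287, -0.9035)
n_4 = (+0.8439, -0.5365)
n_5 = (+1.0000, -0.0000)
n_6 = (+0.7809, +0.6247)
  (0,1): δ = 133.63°  ·
  (0,2): δ = 65.50°  ·
  (0,3): δ = 4.62°  ✓
  (0,4): δ = 27.55°  ·
  (0,5): δ = 60.00°  ·
  (0,6): δ = 98.66°  ·
  (1,2): δ = 111.87°  ·
  (1,3): δ = 50.99°  ·
  (1,4): δ = 18.82°  ✓
  (1,5): δ = 13.63°  ✓
  (1,6): δ = 52.29°  ·
  (2,3): δ = 119.12°  ·
  (2,4): δ = 86.95°  ·
  (2,5): δ = 54.51°  ·
  (2,6): δ = 15.85°  ✓
  (3,4): δ = 147.83°  ·
  (3,5): δ = 115.38°  ·
  (3,6): δ = 76.72°  ·
  (4,5): δ = 147.56°  ·
  (4,6): δ = 108.90°  ·
  (5,6): δ = 141.34°  ·
antipodal pairs: 4

count = 4; pairs: (0,3), (1,4), (1,5), (2,6)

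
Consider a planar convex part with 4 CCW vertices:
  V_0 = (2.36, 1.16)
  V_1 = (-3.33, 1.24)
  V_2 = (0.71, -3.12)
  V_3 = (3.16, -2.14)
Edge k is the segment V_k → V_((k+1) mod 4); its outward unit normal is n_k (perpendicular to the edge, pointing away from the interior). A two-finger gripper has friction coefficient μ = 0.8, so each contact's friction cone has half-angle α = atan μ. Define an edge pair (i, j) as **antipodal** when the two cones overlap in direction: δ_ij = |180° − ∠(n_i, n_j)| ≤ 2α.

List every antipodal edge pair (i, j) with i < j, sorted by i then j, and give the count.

count = 3; pairs: (0,1), (0,2), (1,3)

α = atan 0.8 = 38.66°;  2α = 77.32°
n_0 = (+0.0141, +0.9999)
n_1 = (-0.7335, -0.6797)
n_2 = (+0.3714, -0.9285)
n_3 = (+0.9719, +0.2356)
  (0,1): δ = 46.38°  ✓
  (0,2): δ = 22.61°  ✓
  (0,3): δ = 104.43°  ·
  (1,2): δ = 111.02°  ·
  (1,3): δ = 29.19°  ✓
  (2,3): δ = 98.17°  ·
antipodal pairs: 3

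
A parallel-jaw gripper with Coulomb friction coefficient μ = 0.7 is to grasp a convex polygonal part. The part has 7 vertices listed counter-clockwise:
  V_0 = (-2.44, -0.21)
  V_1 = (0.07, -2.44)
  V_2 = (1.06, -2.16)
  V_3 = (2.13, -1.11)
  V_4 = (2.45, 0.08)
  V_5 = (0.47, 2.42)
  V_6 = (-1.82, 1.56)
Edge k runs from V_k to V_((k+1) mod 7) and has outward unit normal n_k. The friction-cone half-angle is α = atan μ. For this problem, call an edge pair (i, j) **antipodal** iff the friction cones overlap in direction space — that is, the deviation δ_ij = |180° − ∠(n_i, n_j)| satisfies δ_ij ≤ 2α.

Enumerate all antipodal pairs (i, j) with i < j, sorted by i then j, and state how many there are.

count = 11; pairs: (0,3), (0,4), (0,5), (1,4), (1,5), (1,6), (2,5), (2,6), (3,5), (3,6), (4,6)

α = atan 0.7 = 34.99°;  2α = 69.98°
n_0 = (-0.6642, -0.7476)
n_1 = (+0.2722, -0.9623)
n_2 = (+0.7004, -0.7137)
n_3 = (+0.9657, -0.2597)
n_4 = (+0.7634, +0.6459)
n_5 = (-0.3516, +0.9362)
n_6 = (-0.9438, +0.3306)
  (0,1): δ = 122.59°  ·
  (0,2): δ = 93.92°  ·
  (0,3): δ = 63.43°  ✓
  (0,4): δ = 8.14°  ✓
  (0,5): δ = 62.20°  ✓
  (0,6): δ = 112.31°  ·
  (1,2): δ = 151.33°  ·
  (1,3): δ = 120.84°  ·
  (1,4): δ = 65.56°  ✓
  (1,5): δ = 4.79°  ✓
  (1,6): δ = 54.90°  ✓
  (2,3): δ = 149.51°  ·
  (2,4): δ = 94.22°  ·
  (2,5): δ = 23.88°  ✓
  (2,6): δ = 26.24°  ✓
  (3,4): δ = 124.71°  ·
  (3,5): δ = 54.37°  ✓
  (3,6): δ = 4.25°  ✓
  (4,5): δ = 109.65°  ·
  (4,6): δ = 59.54°  ✓
  (5,6): δ = 129.89°  ·
antipodal pairs: 11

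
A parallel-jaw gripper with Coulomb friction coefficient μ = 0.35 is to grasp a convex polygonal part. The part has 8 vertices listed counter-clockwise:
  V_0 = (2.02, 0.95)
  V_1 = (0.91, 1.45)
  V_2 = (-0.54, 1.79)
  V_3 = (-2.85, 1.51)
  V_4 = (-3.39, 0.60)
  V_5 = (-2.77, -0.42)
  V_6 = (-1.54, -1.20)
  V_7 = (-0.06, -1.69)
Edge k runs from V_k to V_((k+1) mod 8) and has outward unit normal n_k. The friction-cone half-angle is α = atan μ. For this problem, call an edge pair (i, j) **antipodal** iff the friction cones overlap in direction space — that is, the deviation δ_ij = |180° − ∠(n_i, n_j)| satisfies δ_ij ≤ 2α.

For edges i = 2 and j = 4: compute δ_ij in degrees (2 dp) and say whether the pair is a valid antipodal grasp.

α = atan 0.35 = 19.29°;  2α = 38.58°
edge 2: e_2 = (-2.31, -0.28);  n_2 = (-0.1203, +0.9927)
edge 4: e_4 = (+0.62, -1.02);  n_4 = (-0.8545, -0.5194)
∠(n_2, n_4) = 114.38°
δ = |180° − 114.38°| = 65.62°
65.62° > 2α = 38.58°  →  invalid

δ = 65.62°, invalid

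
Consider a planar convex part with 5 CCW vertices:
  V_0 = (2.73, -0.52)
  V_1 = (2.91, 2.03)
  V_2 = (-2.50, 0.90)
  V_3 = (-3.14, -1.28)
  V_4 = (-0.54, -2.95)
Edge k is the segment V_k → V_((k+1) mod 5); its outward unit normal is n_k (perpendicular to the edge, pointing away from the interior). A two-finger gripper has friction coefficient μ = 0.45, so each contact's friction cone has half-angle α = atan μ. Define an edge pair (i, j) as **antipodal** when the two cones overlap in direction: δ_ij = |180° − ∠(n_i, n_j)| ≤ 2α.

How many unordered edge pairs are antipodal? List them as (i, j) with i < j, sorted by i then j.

count = 4; pairs: (0,2), (1,3), (1,4), (2,4)

α = atan 0.45 = 24.23°;  2α = 48.46°
n_0 = (+0.9975, -0.0704)
n_1 = (-0.2045, +0.9789)
n_2 = (-0.9595, +0.2817)
n_3 = (-0.5404, -0.8414)
n_4 = (+0.5965, -0.8026)
  (0,1): δ = 74.16°  ·
  (0,2): δ = 12.32°  ✓
  (0,3): δ = 61.32°  ·
  (0,4): δ = 130.65°  ·
  (1,2): δ = 118.16°  ·
  (1,3): δ = 44.51°  ✓
  (1,4): δ = 24.82°  ✓
  (2,3): δ = 106.35°  ·
  (2,4): δ = 37.02°  ✓
  (3,4): δ = 110.67°  ·
antipodal pairs: 4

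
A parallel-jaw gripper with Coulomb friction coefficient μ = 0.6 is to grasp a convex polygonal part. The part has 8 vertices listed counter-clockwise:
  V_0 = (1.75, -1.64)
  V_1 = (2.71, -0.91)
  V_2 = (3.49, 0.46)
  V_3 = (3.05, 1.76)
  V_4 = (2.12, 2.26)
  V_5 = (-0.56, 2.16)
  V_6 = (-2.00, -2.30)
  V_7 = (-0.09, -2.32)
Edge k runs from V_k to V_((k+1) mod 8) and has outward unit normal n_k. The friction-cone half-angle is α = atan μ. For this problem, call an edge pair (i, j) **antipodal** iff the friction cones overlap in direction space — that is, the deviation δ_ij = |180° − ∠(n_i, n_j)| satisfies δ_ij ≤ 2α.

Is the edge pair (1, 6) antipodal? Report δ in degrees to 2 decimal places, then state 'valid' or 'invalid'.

α = atan 0.6 = 30.96°;  2α = 61.93°
edge 1: e_1 = (+0.78, +1.37);  n_1 = (+0.8690, -0.4948)
edge 6: e_6 = (+1.91, -0.02);  n_6 = (-0.0105, -0.9999)
∠(n_1, n_6) = 60.95°
δ = |180° − 60.95°| = 119.05°
119.05° > 2α = 61.93°  →  invalid

δ = 119.05°, invalid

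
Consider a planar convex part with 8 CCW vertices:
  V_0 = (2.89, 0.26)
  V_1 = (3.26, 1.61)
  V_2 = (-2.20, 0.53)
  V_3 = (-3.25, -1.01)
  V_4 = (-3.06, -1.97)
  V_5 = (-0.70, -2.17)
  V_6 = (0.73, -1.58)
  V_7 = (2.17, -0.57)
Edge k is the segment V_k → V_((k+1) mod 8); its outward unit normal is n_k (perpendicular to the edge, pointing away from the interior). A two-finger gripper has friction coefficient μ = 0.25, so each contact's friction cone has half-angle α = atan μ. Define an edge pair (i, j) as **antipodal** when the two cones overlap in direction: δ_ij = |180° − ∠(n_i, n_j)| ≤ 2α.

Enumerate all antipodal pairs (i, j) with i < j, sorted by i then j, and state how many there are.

α = atan 0.25 = 14.04°;  2α = 28.07°
n_0 = (+0.9644, -0.2643)
n_1 = (-0.1940, +0.9810)
n_2 = (-0.8262, +0.5633)
n_3 = (-0.9810, -0.1942)
n_4 = (-0.0844, -0.9964)
n_5 = (+0.3814, -0.9244)
n_6 = (+0.5742, -0.8187)
n_7 = (+0.7554, -0.6553)
  (0,1): δ = 63.48°  ·
  (0,2): δ = 18.96°  ✓
  (0,3): δ = 26.52°  ✓
  (0,4): δ = 100.48°  ·
  (0,5): δ = 127.75°  ·
  (0,6): δ = 140.37°  ·
  (0,7): δ = 154.39°  ·
  (1,2): δ = 135.48°  ·
  (1,3): δ = 89.99°  ·
  (1,4): δ = 16.03°  ✓
  (1,5): δ = 11.23°  ✓
  (1,6): δ = 23.86°  ✓
  (1,7): δ = 37.87°  ·
  (2,3): δ = 134.52°  ·
  (2,4): δ = 60.56°  ·
  (2,5): δ = 33.29°  ·
  (2,6): δ = 20.67°  ✓
  (2,7): δ = 6.65°  ✓
  (3,4): δ = 106.04°  ·
  (3,5): δ = 78.77°  ·
  (3,6): δ = 66.15°  ·
  (3,7): δ = 52.14°  ·
  (4,5): δ = 152.74°  ·
  (4,6): δ = 140.11°  ·
  (4,7): δ = 126.10°  ·
  (5,6): δ = 167.38°  ·
  (5,7): δ = 153.36°  ·
  (6,7): δ = 165.99°  ·
antipodal pairs: 7

count = 7; pairs: (0,2), (0,3), (1,4), (1,5), (1,6), (2,6), (2,7)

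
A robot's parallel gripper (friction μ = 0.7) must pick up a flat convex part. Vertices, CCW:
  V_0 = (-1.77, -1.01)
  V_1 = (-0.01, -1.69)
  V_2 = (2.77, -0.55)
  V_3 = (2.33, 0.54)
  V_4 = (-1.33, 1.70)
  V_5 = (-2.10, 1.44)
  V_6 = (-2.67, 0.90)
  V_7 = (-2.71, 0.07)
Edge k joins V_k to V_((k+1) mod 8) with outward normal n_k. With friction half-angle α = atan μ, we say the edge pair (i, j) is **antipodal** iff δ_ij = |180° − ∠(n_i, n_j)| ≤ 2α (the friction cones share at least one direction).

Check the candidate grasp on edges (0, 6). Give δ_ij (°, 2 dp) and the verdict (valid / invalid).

δ = 108.37°, invalid

α = atan 0.7 = 34.99°;  2α = 69.98°
edge 0: e_0 = (+1.76, -0.68);  n_0 = (-0.3604, -0.9328)
edge 6: e_6 = (-0.04, -0.83);  n_6 = (-0.9988, +0.0481)
∠(n_0, n_6) = 71.63°
δ = |180° − 71.63°| = 108.37°
108.37° > 2α = 69.98°  →  invalid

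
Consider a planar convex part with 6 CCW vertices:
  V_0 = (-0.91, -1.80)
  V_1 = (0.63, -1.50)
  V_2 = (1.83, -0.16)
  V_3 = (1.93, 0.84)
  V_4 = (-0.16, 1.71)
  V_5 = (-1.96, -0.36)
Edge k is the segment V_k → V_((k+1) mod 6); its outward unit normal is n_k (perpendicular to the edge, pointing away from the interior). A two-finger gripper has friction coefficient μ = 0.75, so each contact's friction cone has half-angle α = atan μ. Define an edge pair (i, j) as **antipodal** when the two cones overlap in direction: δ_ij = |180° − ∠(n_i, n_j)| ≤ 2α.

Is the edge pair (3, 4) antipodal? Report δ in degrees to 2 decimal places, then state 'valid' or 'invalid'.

α = atan 0.75 = 36.87°;  2α = 73.74°
edge 3: e_3 = (-2.09, +0.87);  n_3 = (+0.3843, +0.9232)
edge 4: e_4 = (-1.80, -2.07);  n_4 = (-0.7546, +0.6562)
∠(n_3, n_4) = 71.59°
δ = |180° − 71.59°| = 108.41°
108.41° > 2α = 73.74°  →  invalid

δ = 108.41°, invalid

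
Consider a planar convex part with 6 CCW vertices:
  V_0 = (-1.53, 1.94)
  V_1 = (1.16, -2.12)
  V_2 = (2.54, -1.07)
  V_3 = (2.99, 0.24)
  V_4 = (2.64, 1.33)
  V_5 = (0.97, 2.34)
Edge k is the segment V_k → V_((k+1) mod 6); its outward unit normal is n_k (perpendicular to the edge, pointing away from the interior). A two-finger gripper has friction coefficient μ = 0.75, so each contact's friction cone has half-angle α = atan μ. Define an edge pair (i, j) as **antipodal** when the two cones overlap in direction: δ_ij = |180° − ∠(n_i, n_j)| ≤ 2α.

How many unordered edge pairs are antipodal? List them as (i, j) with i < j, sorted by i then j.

α = atan 0.75 = 36.87°;  2α = 73.74°
n_0 = (-0.8336, -0.5523)
n_1 = (+0.6055, -0.7958)
n_2 = (+0.9458, -0.3249)
n_3 = (+0.9521, +0.3057)
n_4 = (+0.5175, +0.8557)
n_5 = (-0.1580, +0.9874)
  (0,1): δ = 86.26°  ·
  (0,2): δ = 52.49°  ✓
  (0,3): δ = 15.73°  ✓
  (0,4): δ = 25.31°  ✓
  (0,5): δ = 65.56°  ✓
  (1,2): δ = 146.22°  ·
  (1,3): δ = 109.46°  ·
  (1,4): δ = 68.43°  ✓
  (1,5): δ = 28.18°  ✓
  (2,3): δ = 143.24°  ·
  (2,4): δ = 102.21°  ·
  (2,5): δ = 61.95°  ✓
  (3,4): δ = 138.97°  ·
  (3,5): δ = 98.71°  ·
  (4,5): δ = 139.74°  ·
antipodal pairs: 7

count = 7; pairs: (0,2), (0,3), (0,4), (0,5), (1,4), (1,5), (2,5)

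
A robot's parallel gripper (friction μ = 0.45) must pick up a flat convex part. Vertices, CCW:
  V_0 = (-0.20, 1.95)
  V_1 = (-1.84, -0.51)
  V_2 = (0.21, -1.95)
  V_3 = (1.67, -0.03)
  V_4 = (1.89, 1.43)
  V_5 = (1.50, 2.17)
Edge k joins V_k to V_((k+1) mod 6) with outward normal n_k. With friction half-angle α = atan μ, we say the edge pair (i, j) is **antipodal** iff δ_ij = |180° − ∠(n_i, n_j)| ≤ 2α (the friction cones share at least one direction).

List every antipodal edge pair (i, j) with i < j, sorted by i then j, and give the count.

count = 5; pairs: (0,2), (0,3), (1,4), (1,5), (2,5)

α = atan 0.45 = 24.23°;  2α = 48.46°
n_0 = (-0.8321, +0.5547)
n_1 = (-0.5748, -0.8183)
n_2 = (+0.7960, -0.6053)
n_3 = (+0.9888, -0.1490)
n_4 = (+0.8847, +0.4662)
n_5 = (-0.1283, +0.9917)
  (0,1): δ = 91.40°  ·
  (0,2): δ = 3.56°  ✓
  (0,3): δ = 25.12°  ✓
  (0,4): δ = 61.48°  ·
  (0,5): δ = 131.06°  ·
  (1,2): δ = 92.16°  ·
  (1,3): δ = 63.48°  ·
  (1,4): δ = 27.12°  ✓
  (1,5): δ = 42.46°  ✓
  (2,3): δ = 151.32°  ·
  (2,4): δ = 114.96°  ·
  (2,5): δ = 45.38°  ✓
  (3,4): δ = 143.64°  ·
  (3,5): δ = 74.06°  ·
  (4,5): δ = 110.42°  ·
antipodal pairs: 5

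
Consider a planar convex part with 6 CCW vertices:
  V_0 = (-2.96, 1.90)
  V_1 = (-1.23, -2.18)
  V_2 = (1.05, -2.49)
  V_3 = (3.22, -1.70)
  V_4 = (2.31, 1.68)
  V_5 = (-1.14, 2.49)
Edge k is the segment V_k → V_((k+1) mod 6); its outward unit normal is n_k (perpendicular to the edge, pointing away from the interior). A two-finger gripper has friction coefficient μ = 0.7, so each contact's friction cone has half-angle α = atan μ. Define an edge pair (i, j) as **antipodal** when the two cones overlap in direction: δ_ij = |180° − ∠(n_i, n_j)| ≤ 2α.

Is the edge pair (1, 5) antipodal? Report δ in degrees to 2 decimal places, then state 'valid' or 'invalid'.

α = atan 0.7 = 34.99°;  2α = 69.98°
edge 1: e_1 = (+2.28, -0.31);  n_1 = (-0.1347, -0.9909)
edge 5: e_5 = (-1.82, -0.59);  n_5 = (-0.3084, +0.9513)
∠(n_1, n_5) = 154.30°
δ = |180° − 154.30°| = 25.70°
25.70° ≤ 2α = 69.98°  →  valid

δ = 25.70°, valid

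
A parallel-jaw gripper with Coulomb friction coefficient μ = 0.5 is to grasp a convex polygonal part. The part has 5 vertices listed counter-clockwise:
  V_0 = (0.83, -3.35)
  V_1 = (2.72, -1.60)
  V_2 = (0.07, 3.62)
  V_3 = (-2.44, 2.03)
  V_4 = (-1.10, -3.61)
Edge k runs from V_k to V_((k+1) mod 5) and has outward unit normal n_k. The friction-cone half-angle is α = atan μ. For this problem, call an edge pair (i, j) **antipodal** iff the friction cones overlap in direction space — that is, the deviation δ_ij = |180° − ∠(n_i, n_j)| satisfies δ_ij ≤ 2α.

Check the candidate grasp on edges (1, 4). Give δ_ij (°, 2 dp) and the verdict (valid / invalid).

δ = 70.76°, invalid

α = atan 0.5 = 26.57°;  2α = 53.13°
edge 1: e_1 = (-2.65, +5.22);  n_1 = (+0.8917, +0.4527)
edge 4: e_4 = (+1.93, +0.26);  n_4 = (+0.1335, -0.9910)
∠(n_1, n_4) = 109.24°
δ = |180° − 109.24°| = 70.76°
70.76° > 2α = 53.13°  →  invalid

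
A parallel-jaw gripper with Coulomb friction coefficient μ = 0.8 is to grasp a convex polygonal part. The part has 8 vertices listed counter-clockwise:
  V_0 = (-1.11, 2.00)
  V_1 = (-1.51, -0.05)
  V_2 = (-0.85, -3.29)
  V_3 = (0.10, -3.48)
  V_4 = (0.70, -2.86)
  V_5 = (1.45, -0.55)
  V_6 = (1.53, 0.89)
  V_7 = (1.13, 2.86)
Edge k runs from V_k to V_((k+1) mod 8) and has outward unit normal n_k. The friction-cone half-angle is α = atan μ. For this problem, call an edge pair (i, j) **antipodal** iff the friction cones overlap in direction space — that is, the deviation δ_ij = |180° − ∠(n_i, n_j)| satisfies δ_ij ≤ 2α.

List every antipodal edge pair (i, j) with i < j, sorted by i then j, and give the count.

count = 13; pairs: (0,3), (0,4), (0,5), (0,6), (1,3), (1,4), (1,5), (1,6), (2,6), (2,7), (3,7), (4,7), (5,7)

α = atan 0.8 = 38.66°;  2α = 77.32°
n_0 = (-0.9815, +0.1915)
n_1 = (-0.9799, -0.1996)
n_2 = (-0.1961, -0.9806)
n_3 = (+0.7186, -0.6954)
n_4 = (+0.9511, -0.3088)
n_5 = (+0.9985, -0.0555)
n_6 = (+0.9800, +0.1990)
n_7 = (-0.3584, +0.9336)
  (0,1): δ = 157.45°  ·
  (0,2): δ = 90.27°  ·
  (0,3): δ = 33.02°  ✓
  (0,4): δ = 6.95°  ✓
  (0,5): δ = 7.86°  ✓
  (0,6): δ = 22.52°  ✓
  (0,7): δ = 122.04°  ·
  (1,2): δ = 112.82°  ·
  (1,3): δ = 55.57°  ✓
  (1,4): δ = 29.50°  ✓
  (1,5): δ = 14.69°  ✓
  (1,6): δ = 0.04°  ✓
  (1,7): δ = 99.49°  ·
  (2,3): δ = 122.75°  ·
  (2,4): δ = 96.68°  ·
  (2,5): δ = 81.87°  ·
  (2,6): δ = 67.21°  ✓
  (2,7): δ = 32.31°  ✓
  (3,4): δ = 153.93°  ·
  (3,5): δ = 139.12°  ·
  (3,6): δ = 124.46°  ·
  (3,7): δ = 24.94°  ✓
  (4,5): δ = 165.19°  ·
  (4,6): δ = 150.54°  ·
  (4,7): δ = 51.01°  ✓
  (5,6): δ = 165.34°  ·
  (5,7): δ = 65.82°  ✓
  (6,7): δ = 80.47°  ·
antipodal pairs: 13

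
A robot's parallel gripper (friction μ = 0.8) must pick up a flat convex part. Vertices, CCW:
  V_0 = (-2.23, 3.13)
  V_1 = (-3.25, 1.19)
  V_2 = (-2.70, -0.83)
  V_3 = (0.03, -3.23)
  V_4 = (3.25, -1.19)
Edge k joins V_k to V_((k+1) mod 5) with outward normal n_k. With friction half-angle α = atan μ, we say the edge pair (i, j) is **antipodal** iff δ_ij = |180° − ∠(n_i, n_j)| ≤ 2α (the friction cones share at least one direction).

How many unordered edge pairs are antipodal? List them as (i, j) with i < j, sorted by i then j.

α = atan 0.8 = 38.66°;  2α = 77.32°
n_0 = (-0.8851, +0.4654)
n_1 = (-0.9649, -0.2627)
n_2 = (-0.6603, -0.7510)
n_3 = (+0.5352, -0.8447)
n_4 = (+0.6191, +0.7853)
  (0,1): δ = 137.03°  ·
  (0,2): δ = 103.59°  ·
  (0,3): δ = 29.91°  ✓
  (0,4): δ = 79.48°  ·
  (1,2): δ = 146.55°  ·
  (1,3): δ = 72.88°  ✓
  (1,4): δ = 36.52°  ✓
  (2,3): δ = 106.32°  ·
  (2,4): δ = 3.07°  ✓
  (3,4): δ = 70.61°  ✓
antipodal pairs: 5

count = 5; pairs: (0,3), (1,3), (1,4), (2,4), (3,4)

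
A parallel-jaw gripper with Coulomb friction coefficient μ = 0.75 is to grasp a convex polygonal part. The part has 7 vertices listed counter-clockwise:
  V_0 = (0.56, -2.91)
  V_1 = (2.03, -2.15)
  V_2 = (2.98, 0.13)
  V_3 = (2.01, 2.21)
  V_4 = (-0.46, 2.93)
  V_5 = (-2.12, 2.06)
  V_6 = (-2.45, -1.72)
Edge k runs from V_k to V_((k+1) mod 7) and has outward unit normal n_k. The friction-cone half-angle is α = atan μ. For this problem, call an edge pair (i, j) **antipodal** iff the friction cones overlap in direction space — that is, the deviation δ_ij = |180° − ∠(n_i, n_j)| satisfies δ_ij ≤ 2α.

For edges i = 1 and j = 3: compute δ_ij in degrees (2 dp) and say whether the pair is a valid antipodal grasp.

α = atan 0.75 = 36.87°;  2α = 73.74°
edge 1: e_1 = (+0.95, +2.28);  n_1 = (+0.9231, -0.3846)
edge 3: e_3 = (-2.47, +0.72);  n_3 = (+0.2799, +0.9600)
∠(n_1, n_3) = 96.37°
δ = |180° − 96.37°| = 83.63°
83.63° > 2α = 73.74°  →  invalid

δ = 83.63°, invalid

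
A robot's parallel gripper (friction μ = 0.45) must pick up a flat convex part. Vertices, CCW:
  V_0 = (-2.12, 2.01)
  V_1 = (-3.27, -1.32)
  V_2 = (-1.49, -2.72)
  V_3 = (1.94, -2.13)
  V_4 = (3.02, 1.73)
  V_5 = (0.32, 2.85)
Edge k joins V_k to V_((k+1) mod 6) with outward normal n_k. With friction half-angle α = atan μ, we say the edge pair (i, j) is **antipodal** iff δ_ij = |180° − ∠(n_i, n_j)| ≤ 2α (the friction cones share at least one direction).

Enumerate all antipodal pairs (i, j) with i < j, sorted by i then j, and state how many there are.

α = atan 0.45 = 24.23°;  2α = 48.46°
n_0 = (-0.9452, +0.3264)
n_1 = (-0.6182, -0.7860)
n_2 = (+0.1695, -0.9855)
n_3 = (+0.9630, -0.2694)
n_4 = (+0.3832, +0.9237)
n_5 = (-0.3255, +0.9455)
  (0,1): δ = 109.13°  ·
  (0,2): δ = 61.19°  ·
  (0,3): δ = 3.42°  ✓
  (0,4): δ = 86.52°  ·
  (0,5): δ = 128.05°  ·
  (1,2): δ = 132.05°  ·
  (1,3): δ = 67.45°  ·
  (1,4): δ = 15.66°  ✓
  (1,5): δ = 57.18°  ·
  (2,3): δ = 115.39°  ·
  (2,4): δ = 32.29°  ✓
  (2,5): δ = 9.24°  ✓
  (3,4): δ = 96.90°  ·
  (3,5): δ = 55.37°  ·
  (4,5): δ = 138.47°  ·
antipodal pairs: 4

count = 4; pairs: (0,3), (1,4), (2,4), (2,5)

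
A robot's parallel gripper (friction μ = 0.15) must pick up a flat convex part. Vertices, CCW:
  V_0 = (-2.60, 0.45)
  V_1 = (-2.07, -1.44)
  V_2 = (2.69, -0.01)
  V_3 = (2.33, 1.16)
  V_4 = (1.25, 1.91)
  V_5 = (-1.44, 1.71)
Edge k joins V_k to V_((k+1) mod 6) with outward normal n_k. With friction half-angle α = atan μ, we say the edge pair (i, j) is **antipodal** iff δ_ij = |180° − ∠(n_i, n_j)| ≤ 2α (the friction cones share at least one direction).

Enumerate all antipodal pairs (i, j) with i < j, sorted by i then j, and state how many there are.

count = 2; pairs: (0,2), (1,4)

α = atan 0.15 = 8.53°;  2α = 17.06°
n_0 = (-0.9629, -0.2700)
n_1 = (+0.2877, -0.9577)
n_2 = (+0.9558, +0.2941)
n_3 = (+0.5704, +0.8214)
n_4 = (-0.0741, +0.9972)
n_5 = (-0.7357, +0.6773)
  (0,1): δ = 88.94°  ·
  (0,2): δ = 1.44°  ✓
  (0,3): δ = 39.56°  ·
  (0,4): δ = 78.59°  ·
  (0,5): δ = 121.70°  ·
  (1,2): δ = 89.62°  ·
  (1,3): δ = 51.50°  ·
  (1,4): δ = 12.47°  ✓
  (1,5): δ = 30.64°  ·
  (2,3): δ = 141.88°  ·
  (2,4): δ = 102.85°  ·
  (2,5): δ = 59.74°  ·
  (3,4): δ = 140.97°  ·
  (3,5): δ = 97.86°  ·
  (4,5): δ = 136.89°  ·
antipodal pairs: 2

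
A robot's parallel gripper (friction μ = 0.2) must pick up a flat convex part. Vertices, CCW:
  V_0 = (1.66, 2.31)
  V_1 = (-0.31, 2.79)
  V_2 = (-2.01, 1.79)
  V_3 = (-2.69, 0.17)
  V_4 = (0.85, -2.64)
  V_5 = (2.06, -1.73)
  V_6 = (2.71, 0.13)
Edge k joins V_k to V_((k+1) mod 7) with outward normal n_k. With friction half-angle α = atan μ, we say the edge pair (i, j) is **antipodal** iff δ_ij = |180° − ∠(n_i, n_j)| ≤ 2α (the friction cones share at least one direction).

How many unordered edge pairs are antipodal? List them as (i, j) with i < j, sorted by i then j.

α = atan 0.2 = 11.31°;  2α = 22.62°
n_0 = (+0.2367, +0.9716)
n_1 = (-0.5070, +0.8619)
n_2 = (-0.9221, +0.3870)
n_3 = (-0.6217, -0.7832)
n_4 = (+0.6011, -0.7992)
n_5 = (+0.9440, -0.3299)
n_6 = (+0.9009, +0.4339)
  (0,1): δ = 135.84°  ·
  (0,2): δ = 99.08°  ·
  (0,3): δ = 24.75°  ·
  (0,4): δ = 50.64°  ·
  (0,5): δ = 84.43°  ·
  (0,6): δ = 129.41°  ·
  (1,2): δ = 143.24°  ·
  (1,3): δ = 68.91°  ·
  (1,4): δ = 6.48°  ✓
  (1,5): δ = 40.27°  ·
  (1,6): δ = 85.25°  ·
  (2,3): δ = 105.67°  ·
  (2,4): δ = 30.28°  ·
  (2,5): δ = 3.51°  ✓
  (2,6): δ = 48.49°  ·
  (3,4): δ = 104.61°  ·
  (3,5): δ = 70.82°  ·
  (3,6): δ = 25.84°  ·
  (4,5): δ = 146.21°  ·
  (4,6): δ = 101.23°  ·
  (5,6): δ = 135.02°  ·
antipodal pairs: 2

count = 2; pairs: (1,4), (2,5)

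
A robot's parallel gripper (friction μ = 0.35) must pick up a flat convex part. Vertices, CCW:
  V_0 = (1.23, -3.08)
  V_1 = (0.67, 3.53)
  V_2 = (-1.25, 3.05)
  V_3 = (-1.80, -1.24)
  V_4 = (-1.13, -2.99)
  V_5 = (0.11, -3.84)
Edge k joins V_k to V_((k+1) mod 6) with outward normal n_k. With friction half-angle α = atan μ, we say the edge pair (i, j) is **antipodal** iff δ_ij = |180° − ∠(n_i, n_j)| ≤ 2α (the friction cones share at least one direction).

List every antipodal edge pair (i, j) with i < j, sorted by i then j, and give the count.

count = 3; pairs: (0,2), (0,3), (1,5)

α = atan 0.35 = 19.29°;  2α = 38.58°
n_0 = (+0.9964, +0.0844)
n_1 = (-0.2425, +0.9701)
n_2 = (-0.9919, +0.1272)
n_3 = (-0.9339, -0.3575)
n_4 = (-0.5654, -0.8248)
n_5 = (+0.5615, -0.8275)
  (0,1): δ = 80.81°  ·
  (0,2): δ = 12.15°  ✓
  (0,3): δ = 16.11°  ✓
  (0,4): δ = 50.73°  ·
  (0,5): δ = 119.32°  ·
  (1,2): δ = 111.34°  ·
  (1,3): δ = 83.09°  ·
  (1,4): δ = 48.47°  ·
  (1,5): δ = 20.12°  ✓
  (2,3): δ = 151.74°  ·
  (2,4): δ = 117.12°  ·
  (2,5): δ = 48.53°  ·
  (3,4): δ = 145.38°  ·
  (3,5): δ = 76.79°  ·
  (4,5): δ = 111.41°  ·
antipodal pairs: 3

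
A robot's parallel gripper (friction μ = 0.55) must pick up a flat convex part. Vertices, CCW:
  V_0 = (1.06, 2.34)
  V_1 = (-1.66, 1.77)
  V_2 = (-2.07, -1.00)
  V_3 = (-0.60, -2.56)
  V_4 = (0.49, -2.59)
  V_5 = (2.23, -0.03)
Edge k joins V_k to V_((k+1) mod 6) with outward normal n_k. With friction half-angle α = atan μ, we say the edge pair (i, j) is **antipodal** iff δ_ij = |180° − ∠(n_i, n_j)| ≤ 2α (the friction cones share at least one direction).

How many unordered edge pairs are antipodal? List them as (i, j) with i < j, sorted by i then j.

α = atan 0.55 = 28.81°;  2α = 57.62°
n_0 = (-0.2051, +0.9787)
n_1 = (-0.9892, +0.1464)
n_2 = (-0.7278, -0.6858)
n_3 = (-0.0275, -0.9996)
n_4 = (+0.8270, -0.5621)
n_5 = (+0.8967, +0.4427)
  (0,1): δ = 110.26°  ·
  (0,2): δ = 58.54°  ·
  (0,3): δ = 13.41°  ✓
  (0,4): δ = 43.96°  ✓
  (0,5): δ = 104.44°  ·
  (1,2): δ = 128.28°  ·
  (1,3): δ = 83.16°  ·
  (1,4): δ = 25.78°  ✓
  (1,5): δ = 34.69°  ✓
  (2,3): δ = 134.88°  ·
  (2,4): δ = 77.50°  ·
  (2,5): δ = 17.02°  ✓
  (3,4): δ = 122.63°  ·
  (3,5): δ = 62.15°  ·
  (4,5): δ = 119.52°  ·
antipodal pairs: 5

count = 5; pairs: (0,3), (0,4), (1,4), (1,5), (2,5)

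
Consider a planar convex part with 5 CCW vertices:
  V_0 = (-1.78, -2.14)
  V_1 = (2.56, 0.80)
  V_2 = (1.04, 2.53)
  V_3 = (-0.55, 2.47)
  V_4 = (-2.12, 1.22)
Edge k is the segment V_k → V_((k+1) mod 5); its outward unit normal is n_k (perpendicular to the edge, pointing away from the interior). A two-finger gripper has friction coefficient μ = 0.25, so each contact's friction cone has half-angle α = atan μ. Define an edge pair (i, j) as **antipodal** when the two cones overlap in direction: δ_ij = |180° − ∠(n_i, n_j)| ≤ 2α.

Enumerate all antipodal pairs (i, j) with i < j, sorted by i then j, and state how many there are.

count = 1; pairs: (0,3)

α = atan 0.25 = 14.04°;  2α = 28.07°
n_0 = (+0.5608, -0.8279)
n_1 = (+0.7512, +0.6600)
n_2 = (-0.0377, +0.9993)
n_3 = (-0.6229, +0.7823)
n_4 = (-0.9949, -0.1007)
  (0,1): δ = 82.81°  ·
  (0,2): δ = 31.95°  ·
  (0,3): δ = 4.41°  ✓
  (0,4): δ = 61.66°  ·
  (1,2): δ = 129.14°  ·
  (1,3): δ = 92.78°  ·
  (1,4): δ = 35.52°  ·
  (2,3): δ = 143.64°  ·
  (2,4): δ = 86.38°  ·
  (3,4): δ = 122.75°  ·
antipodal pairs: 1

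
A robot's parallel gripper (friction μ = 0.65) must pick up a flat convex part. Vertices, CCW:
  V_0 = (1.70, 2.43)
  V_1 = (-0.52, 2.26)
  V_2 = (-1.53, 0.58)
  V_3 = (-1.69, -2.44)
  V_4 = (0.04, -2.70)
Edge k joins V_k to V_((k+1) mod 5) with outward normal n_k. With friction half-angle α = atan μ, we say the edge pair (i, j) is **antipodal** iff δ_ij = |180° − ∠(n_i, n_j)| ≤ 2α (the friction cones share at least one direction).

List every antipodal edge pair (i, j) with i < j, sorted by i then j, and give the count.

α = atan 0.65 = 33.02°;  2α = 66.05°
n_0 = (-0.0764, +0.9971)
n_1 = (-0.8570, +0.5152)
n_2 = (-0.9986, +0.0529)
n_3 = (-0.1486, -0.9889)
n_4 = (+0.9514, -0.3079)
  (0,1): δ = 125.39°  ·
  (0,2): δ = 97.41°  ·
  (0,3): δ = 12.93°  ✓
  (0,4): δ = 67.69°  ·
  (1,2): δ = 152.02°  ·
  (1,3): δ = 67.53°  ·
  (1,4): δ = 13.08°  ✓
  (2,3): δ = 95.51°  ·
  (2,4): δ = 14.90°  ✓
  (3,4): δ = 99.38°  ·
antipodal pairs: 3

count = 3; pairs: (0,3), (1,4), (2,4)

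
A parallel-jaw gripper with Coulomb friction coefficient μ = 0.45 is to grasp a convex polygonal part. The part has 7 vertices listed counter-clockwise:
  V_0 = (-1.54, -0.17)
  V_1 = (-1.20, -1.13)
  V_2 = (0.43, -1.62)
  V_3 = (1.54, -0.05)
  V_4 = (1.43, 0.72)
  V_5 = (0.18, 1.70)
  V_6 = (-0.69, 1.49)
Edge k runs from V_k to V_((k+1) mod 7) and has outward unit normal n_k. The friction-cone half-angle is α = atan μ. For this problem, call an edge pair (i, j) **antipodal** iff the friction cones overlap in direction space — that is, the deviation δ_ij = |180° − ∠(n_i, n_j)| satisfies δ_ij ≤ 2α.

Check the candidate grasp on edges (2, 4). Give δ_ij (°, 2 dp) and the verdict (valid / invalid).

δ = 92.84°, invalid

α = atan 0.45 = 24.23°;  2α = 48.46°
edge 2: e_2 = (+1.11, +1.57);  n_2 = (+0.8165, -0.5773)
edge 4: e_4 = (-1.25, +0.98);  n_4 = (+0.6170, +0.7870)
∠(n_2, n_4) = 87.16°
δ = |180° − 87.16°| = 92.84°
92.84° > 2α = 48.46°  →  invalid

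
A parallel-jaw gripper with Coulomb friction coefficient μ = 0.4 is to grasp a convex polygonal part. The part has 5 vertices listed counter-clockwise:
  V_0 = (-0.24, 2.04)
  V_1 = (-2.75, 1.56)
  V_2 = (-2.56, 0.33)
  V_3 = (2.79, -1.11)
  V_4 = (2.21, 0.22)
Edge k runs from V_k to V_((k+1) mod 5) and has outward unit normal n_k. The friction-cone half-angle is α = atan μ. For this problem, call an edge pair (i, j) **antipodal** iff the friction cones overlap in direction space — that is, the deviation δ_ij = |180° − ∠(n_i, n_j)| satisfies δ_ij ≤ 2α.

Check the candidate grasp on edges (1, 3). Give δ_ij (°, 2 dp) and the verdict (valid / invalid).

δ = 14.78°, valid

α = atan 0.4 = 21.80°;  2α = 43.60°
edge 1: e_1 = (+0.19, -1.23);  n_1 = (-0.9883, -0.1527)
edge 3: e_3 = (-0.58, +1.33);  n_3 = (+0.9166, +0.3997)
∠(n_1, n_3) = 165.22°
δ = |180° − 165.22°| = 14.78°
14.78° ≤ 2α = 43.60°  →  valid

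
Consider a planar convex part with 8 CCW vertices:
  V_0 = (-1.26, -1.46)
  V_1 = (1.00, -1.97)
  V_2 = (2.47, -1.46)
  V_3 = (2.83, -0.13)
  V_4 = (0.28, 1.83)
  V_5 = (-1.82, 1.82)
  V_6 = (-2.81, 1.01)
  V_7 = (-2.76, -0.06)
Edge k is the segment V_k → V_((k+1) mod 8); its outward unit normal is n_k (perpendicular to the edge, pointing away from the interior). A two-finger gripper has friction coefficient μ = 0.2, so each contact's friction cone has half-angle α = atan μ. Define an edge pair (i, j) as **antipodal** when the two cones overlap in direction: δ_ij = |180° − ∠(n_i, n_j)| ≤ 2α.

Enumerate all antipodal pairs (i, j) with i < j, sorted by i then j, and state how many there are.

count = 5; pairs: (0,4), (1,4), (1,5), (2,6), (3,7)

α = atan 0.2 = 11.31°;  2α = 22.62°
n_0 = (-0.2201, -0.9755)
n_1 = (+0.3278, -0.9448)
n_2 = (+0.9653, -0.2613)
n_3 = (+0.6094, +0.7929)
n_4 = (-0.0048, +1.0000)
n_5 = (-0.6332, +0.7740)
n_6 = (-0.9989, -0.0467)
n_7 = (-0.6823, -0.7311)
  (0,1): δ = 148.15°  ·
  (0,2): δ = 92.43°  ·
  (0,3): δ = 24.83°  ·
  (0,4): δ = 12.99°  ✓
  (0,5): δ = 52.01°  ·
  (0,6): δ = 105.39°  ·
  (0,7): δ = 149.69°  ·
  (1,2): δ = 124.28°  ·
  (1,3): δ = 56.68°  ·
  (1,4): δ = 18.86°  ✓
  (1,5): δ = 20.16°  ✓
  (1,6): δ = 73.54°  ·
  (1,7): δ = 117.84°  ·
  (2,3): δ = 112.40°  ·
  (2,4): δ = 74.58°  ·
  (2,5): δ = 35.56°  ·
  (2,6): δ = 17.82°  ✓
  (2,7): δ = 62.12°  ·
  (3,4): δ = 142.18°  ·
  (3,5): δ = 103.16°  ·
  (3,6): δ = 49.78°  ·
  (3,7): δ = 5.48°  ✓
  (4,5): δ = 140.98°  ·
  (4,6): δ = 87.60°  ·
  (4,7): δ = 43.30°  ·
  (5,6): δ = 126.61°  ·
  (5,7): δ = 82.31°  ·
  (6,7): δ = 135.70°  ·
antipodal pairs: 5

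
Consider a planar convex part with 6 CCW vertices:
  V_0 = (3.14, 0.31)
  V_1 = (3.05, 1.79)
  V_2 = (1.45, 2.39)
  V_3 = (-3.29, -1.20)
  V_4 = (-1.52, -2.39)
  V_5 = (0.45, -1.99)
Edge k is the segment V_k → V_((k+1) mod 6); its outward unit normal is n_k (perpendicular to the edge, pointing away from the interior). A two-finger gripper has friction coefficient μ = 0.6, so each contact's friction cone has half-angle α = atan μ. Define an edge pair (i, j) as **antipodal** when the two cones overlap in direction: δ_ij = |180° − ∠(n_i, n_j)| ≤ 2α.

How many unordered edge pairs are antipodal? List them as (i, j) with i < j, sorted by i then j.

count = 7; pairs: (0,2), (0,3), (1,3), (1,4), (1,5), (2,4), (2,5)

α = atan 0.6 = 30.96°;  2α = 61.93°
n_0 = (+0.9982, +0.0607)
n_1 = (+0.3511, +0.9363)
n_2 = (-0.6038, +0.7972)
n_3 = (-0.5579, -0.8299)
n_4 = (+0.1990, -0.9800)
n_5 = (+0.6499, -0.7601)
  (0,1): δ = 114.04°  ·
  (0,2): δ = 56.34°  ✓
  (0,3): δ = 52.61°  ✓
  (0,4): δ = 98.00°  ·
  (0,5): δ = 127.05°  ·
  (1,2): δ = 122.30°  ·
  (1,3): δ = 13.36°  ✓
  (1,4): δ = 32.03°  ✓
  (1,5): δ = 61.09°  ✓
  (2,3): δ = 71.05°  ·
  (2,4): δ = 25.66°  ✓
  (2,5): δ = 3.39°  ✓
  (3,4): δ = 134.61°  ·
  (3,5): δ = 105.56°  ·
  (4,5): δ = 150.95°  ·
antipodal pairs: 7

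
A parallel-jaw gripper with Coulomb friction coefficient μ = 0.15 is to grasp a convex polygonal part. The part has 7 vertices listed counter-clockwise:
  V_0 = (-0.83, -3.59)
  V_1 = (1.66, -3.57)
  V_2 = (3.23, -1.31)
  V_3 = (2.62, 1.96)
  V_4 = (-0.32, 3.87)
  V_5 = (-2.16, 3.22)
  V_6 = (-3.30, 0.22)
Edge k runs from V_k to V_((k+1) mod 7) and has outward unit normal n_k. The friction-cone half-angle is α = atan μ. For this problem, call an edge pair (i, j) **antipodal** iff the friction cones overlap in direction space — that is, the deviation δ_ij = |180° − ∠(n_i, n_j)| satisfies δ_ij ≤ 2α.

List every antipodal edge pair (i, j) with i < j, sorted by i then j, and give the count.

count = 1; pairs: (1,5)

α = atan 0.15 = 8.53°;  2α = 17.06°
n_0 = (+0.0080, -1.0000)
n_1 = (+0.8213, -0.5705)
n_2 = (+0.9830, +0.1834)
n_3 = (+0.5448, +0.8386)
n_4 = (-0.3331, +0.9429)
n_5 = (-0.9348, +0.3552)
n_6 = (-0.8391, -0.5440)
  (0,1): δ = 125.25°  ·
  (0,2): δ = 79.89°  ·
  (0,3): δ = 33.47°  ·
  (0,4): δ = 19.00°  ·
  (0,5): δ = 68.73°  ·
  (0,6): δ = 122.49°  ·
  (1,2): δ = 134.65°  ·
  (1,3): δ = 88.22°  ·
  (1,4): δ = 35.76°  ·
  (1,5): δ = 13.98°  ✓
  (1,6): δ = 67.74°  ·
  (2,3): δ = 133.58°  ·
  (2,4): δ = 81.11°  ·
  (2,5): δ = 31.37°  ·
  (2,6): δ = 22.39°  ·
  (3,4): δ = 127.53°  ·
  (3,5): δ = 77.80°  ·
  (3,6): δ = 24.03°  ·
  (4,5): δ = 130.26°  ·
  (4,6): δ = 76.50°  ·
  (5,6): δ = 126.24°  ·
antipodal pairs: 1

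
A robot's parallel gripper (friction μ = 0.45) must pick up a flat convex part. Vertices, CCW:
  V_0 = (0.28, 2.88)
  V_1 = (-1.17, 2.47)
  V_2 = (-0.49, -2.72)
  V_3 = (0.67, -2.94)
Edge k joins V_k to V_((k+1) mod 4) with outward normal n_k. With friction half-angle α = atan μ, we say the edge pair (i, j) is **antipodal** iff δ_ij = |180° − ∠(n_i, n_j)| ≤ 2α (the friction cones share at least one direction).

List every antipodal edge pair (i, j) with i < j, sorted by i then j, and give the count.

count = 2; pairs: (0,2), (1,3)

α = atan 0.45 = 24.23°;  2α = 48.46°
n_0 = (-0.2721, +0.9623)
n_1 = (-0.9915, -0.1299)
n_2 = (-0.1863, -0.9825)
n_3 = (+0.9978, +0.0669)
  (0,1): δ = 98.32°  ·
  (0,2): δ = 26.53°  ✓
  (0,3): δ = 78.04°  ·
  (1,2): δ = 108.20°  ·
  (1,3): δ = 3.63°  ✓
  (2,3): δ = 75.43°  ·
antipodal pairs: 2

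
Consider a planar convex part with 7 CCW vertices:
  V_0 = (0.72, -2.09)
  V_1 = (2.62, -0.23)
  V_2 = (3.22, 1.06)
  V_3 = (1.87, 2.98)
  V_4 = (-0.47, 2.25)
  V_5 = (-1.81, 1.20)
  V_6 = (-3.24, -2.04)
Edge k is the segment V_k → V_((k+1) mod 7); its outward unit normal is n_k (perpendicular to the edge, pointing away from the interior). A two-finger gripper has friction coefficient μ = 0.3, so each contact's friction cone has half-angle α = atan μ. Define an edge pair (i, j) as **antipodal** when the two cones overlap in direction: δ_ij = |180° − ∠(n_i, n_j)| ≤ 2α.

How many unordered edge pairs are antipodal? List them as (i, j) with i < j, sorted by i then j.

count = 6; pairs: (0,3), (0,4), (0,5), (1,4), (1,5), (3,6)

α = atan 0.3 = 16.70°;  2α = 33.40°
n_0 = (+0.6995, -0.7146)
n_1 = (+0.9067, -0.4217)
n_2 = (+0.8180, +0.5752)
n_3 = (-0.2978, +0.9546)
n_4 = (-0.6168, +0.7871)
n_5 = (-0.9149, +0.4038)
n_6 = (-0.0126, -0.9999)
  (0,1): δ = 159.33°  ·
  (0,2): δ = 99.28°  ·
  (0,3): δ = 27.06°  ✓
  (0,4): δ = 6.31°  ✓
  (0,5): δ = 21.79°  ✓
  (0,6): δ = 134.89°  ·
  (1,2): δ = 119.94°  ·
  (1,3): δ = 47.73°  ·
  (1,4): δ = 26.97°  ✓
  (1,5): δ = 1.13°  ✓
  (1,6): δ = 114.22°  ·
  (2,3): δ = 107.79°  ·
  (2,4): δ = 87.03°  ·
  (2,5): δ = 58.93°  ·
  (2,6): δ = 54.16°  ·
  (3,4): δ = 159.24°  ·
  (3,5): δ = 131.14°  ·
  (3,6): δ = 18.05°  ✓
  (4,5): δ = 151.90°  ·
  (4,6): δ = 38.81°  ·
  (5,6): δ = 66.91°  ·
antipodal pairs: 6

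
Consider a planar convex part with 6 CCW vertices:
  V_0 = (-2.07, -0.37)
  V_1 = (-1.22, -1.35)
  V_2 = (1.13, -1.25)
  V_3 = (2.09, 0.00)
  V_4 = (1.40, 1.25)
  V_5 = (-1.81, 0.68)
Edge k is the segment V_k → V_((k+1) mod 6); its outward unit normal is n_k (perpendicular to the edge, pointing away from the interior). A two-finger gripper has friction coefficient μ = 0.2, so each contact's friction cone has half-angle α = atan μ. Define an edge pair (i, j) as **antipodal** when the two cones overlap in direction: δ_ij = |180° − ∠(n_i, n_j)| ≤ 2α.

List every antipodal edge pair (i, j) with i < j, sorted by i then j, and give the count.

α = atan 0.2 = 11.31°;  2α = 22.62°
n_0 = (-0.7554, -0.6552)
n_1 = (+0.0425, -0.9991)
n_2 = (+0.7931, -0.6091)
n_3 = (+0.8755, +0.4833)
n_4 = (-0.1748, +0.9846)
n_5 = (-0.9707, +0.2404)
  (0,1): δ = 128.50°  ·
  (0,2): δ = 78.46°  ·
  (0,3): δ = 12.04°  ✓
  (0,4): δ = 59.13°  ·
  (0,5): δ = 125.16°  ·
  (1,2): δ = 129.96°  ·
  (1,3): δ = 63.54°  ·
  (1,4): δ = 7.63°  ✓
  (1,5): δ = 73.66°  ·
  (2,3): δ = 113.58°  ·
  (2,4): δ = 42.41°  ·
  (2,5): δ = 23.62°  ·
  (3,4): δ = 108.83°  ·
  (3,5): δ = 42.81°  ·
  (4,5): δ = 113.98°  ·
antipodal pairs: 2

count = 2; pairs: (0,3), (1,4)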